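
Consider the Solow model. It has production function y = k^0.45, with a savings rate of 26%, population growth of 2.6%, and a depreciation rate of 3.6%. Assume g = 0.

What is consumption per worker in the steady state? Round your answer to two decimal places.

In steady state, investment equals break-even investment: s·k^α = (n + δ)·k.
Dividing both sides by k: k^(1−α) = s / (n + δ).
k^0.55 = 0.26 / (0.026 + 0.036) = 0.26 / 0.062 = 4.1935
k* = 4.1935^(1/0.55) ≈ 13.5506
y* = (k*)^α = 13.5506^0.45 ≈ 3.2313
c* = (1 − s)·y* = (1 − 0.26) × 3.2313 ≈ 2.3912

c* = 2.39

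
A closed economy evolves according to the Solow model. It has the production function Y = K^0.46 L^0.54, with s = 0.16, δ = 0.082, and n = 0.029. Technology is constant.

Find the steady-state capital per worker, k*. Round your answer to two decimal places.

In steady state, investment equals break-even investment: s·k^α = (n + δ)·k.
Dividing both sides by k: k^(1−α) = s / (n + δ).
k^0.54 = 0.16 / (0.029 + 0.082) = 0.16 / 0.111 = 1.4414
k* = 1.4414^(1/0.54) ≈ 1.9681

k* ≈ 1.97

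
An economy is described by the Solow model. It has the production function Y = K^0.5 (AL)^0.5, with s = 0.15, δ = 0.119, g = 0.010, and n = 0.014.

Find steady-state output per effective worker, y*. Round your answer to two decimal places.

y* ≈ 1.05

At the steady state, Δk = 0, so s·k^α = (n + g + δ)·k.
Dividing both sides by k: k^(1−α) = s / (n + g + δ).
k^0.5 = 0.15 / (0.014 + 0.010 + 0.119) = 0.15 / 0.143 = 1.0490
k* = 1.0490^(1/0.5) ≈ 1.1004
y* = (k*)^α = 1.1004^0.5 ≈ 1.0490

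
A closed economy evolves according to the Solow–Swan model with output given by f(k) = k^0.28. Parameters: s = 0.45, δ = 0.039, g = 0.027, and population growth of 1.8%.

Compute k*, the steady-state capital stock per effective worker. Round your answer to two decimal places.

At the steady state, Δk = 0, so s·k^α = (n + g + δ)·k.
Dividing both sides by k: k^(1−α) = s / (n + g + δ).
k^0.72 = 0.45 / (0.018 + 0.027 + 0.039) = 0.45 / 0.084 = 5.3571
k* = 5.3571^(1/0.72) ≈ 10.2897

k* ≈ 10.29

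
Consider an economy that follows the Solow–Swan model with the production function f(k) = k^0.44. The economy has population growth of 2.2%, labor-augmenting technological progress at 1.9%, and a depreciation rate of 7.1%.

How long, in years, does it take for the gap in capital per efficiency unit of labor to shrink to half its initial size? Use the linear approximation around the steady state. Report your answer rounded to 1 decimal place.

Near the steady state the convergence rate is λ = (1 − α)(n + g + δ).
λ = (1 − 0.44) × 0.112 = 0.56 × 0.112 = 0.06272
Half-life = ln 2 / λ = 0.6931 / 0.06272 ≈ 11.05 years

half-life ≈ 11.1 years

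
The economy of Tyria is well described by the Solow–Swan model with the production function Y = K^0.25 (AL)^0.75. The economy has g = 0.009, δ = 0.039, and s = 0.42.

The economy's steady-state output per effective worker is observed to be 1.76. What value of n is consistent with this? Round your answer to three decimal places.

At the steady state, Δk = 0, so s·k^α = (n + g + δ)·k.
Since y* = [s/(n + g + δ)]^(α/(1−α)), we have s/(n + g + δ) = (y*)^((1−α)/α) = 1.76^3 = 5.4518.
Therefore n + g + δ = s / 5.4518 = 0.42 / 5.4518 = 0.0770, so n = 0.0770 − 0.048 = 0.0290.

n ≈ 0.029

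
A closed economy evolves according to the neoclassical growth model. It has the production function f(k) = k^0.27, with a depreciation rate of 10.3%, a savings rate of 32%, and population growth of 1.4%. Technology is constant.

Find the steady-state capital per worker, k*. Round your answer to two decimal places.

In steady state, investment equals break-even investment: s·k^α = (n + δ)·k.
Dividing both sides by k: k^(1−α) = s / (n + δ).
k^0.73 = 0.32 / (0.014 + 0.103) = 0.32 / 0.117 = 2.7350
k* = 2.7350^(1/0.73) ≈ 3.9680

k* ≈ 3.97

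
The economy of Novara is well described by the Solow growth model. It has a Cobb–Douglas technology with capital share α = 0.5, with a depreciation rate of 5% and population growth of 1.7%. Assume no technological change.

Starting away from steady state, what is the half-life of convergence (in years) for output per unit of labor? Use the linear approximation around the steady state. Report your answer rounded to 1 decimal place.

about 20.7 years

Near the steady state the convergence rate is λ = (1 − α)(n + δ).
λ = (1 − 0.5) × 0.067 = 0.5 × 0.067 = 0.0335
Half-life = ln 2 / λ = 0.6931 / 0.0335 ≈ 20.69 years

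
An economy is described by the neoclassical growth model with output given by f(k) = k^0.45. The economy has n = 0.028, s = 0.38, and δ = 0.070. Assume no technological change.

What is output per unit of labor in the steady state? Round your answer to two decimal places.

y* ≈ 3.03

Steady state requires s·f(k) = (n + δ)·k, i.e. s·k^α = (n + δ)·k.
Rearranging, k^(1−α) = s / (n + δ).
k^0.55 = 0.38 / (0.028 + 0.070) = 0.38 / 0.098 = 3.8776
k* = 3.8776^(1/0.55) ≈ 11.7521
y* = (k*)^α = 11.7521^0.45 ≈ 3.0308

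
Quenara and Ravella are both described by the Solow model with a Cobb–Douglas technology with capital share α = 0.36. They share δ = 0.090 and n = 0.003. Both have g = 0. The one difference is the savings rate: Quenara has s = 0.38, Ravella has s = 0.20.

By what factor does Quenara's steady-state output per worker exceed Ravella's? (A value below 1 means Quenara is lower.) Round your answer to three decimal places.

Steady-state y* = [s/(n + δ)]^(α/(1−α)), so the ratio is [ (s_Q/(n + δ)_Q) / (s_R/(n + δ)_R) ]^0.5625.
s_Q/(n + δ)_Q = 0.38/0.093 = 4.0860; s_R/(n + δ)_R = 0.20/0.093 = 2.1505.
Ratio = (4.0860/2.1505)^0.5625 = 1.9000^0.5625 ≈ 1.4348

ratio ≈ 1.435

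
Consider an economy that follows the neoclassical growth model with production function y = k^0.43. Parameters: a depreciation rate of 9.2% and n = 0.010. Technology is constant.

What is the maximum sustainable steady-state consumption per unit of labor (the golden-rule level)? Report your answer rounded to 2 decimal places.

At the golden rule, f'(k) = n + δ, so α·k^(α−1) = n + δ and k_gold = (α/(n + δ))^(1/(1−α)).
k_gold = (0.43/0.102)^(1/0.57) = 4.2157^1.7544 ≈ 12.4816
c_gold = f(k_gold) − (n + δ)·k_gold = 2.9607 − 0.102×12.4816 ≈ 1.6876

c_gold ≈ 1.69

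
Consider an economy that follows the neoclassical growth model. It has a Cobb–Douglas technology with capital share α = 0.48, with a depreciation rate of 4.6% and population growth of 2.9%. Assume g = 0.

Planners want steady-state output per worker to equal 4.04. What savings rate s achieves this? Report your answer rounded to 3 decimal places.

s ≈ 0.340

At the steady state, Δk = 0, so s·k^α = (n + δ)·k.
Since y* = [s/(n + δ)]^(α/(1−α)), we have s/(n + δ) = (y*)^((1−α)/α) = 4.04^1.0833 = 4.5383.
Therefore s = 4.5383 × (n + δ) = 4.5383 × 0.075 = 0.3404.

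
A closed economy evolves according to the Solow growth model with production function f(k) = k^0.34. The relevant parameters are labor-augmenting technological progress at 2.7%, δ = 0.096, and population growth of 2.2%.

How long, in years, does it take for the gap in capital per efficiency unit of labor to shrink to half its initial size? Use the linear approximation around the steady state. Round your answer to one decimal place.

about 7.2 years

Near the steady state the convergence rate is λ = (1 − α)(n + g + δ).
λ = (1 − 0.34) × 0.145 = 0.66 × 0.145 = 0.0957
Half-life = ln 2 / λ = 0.6931 / 0.0957 ≈ 7.24 years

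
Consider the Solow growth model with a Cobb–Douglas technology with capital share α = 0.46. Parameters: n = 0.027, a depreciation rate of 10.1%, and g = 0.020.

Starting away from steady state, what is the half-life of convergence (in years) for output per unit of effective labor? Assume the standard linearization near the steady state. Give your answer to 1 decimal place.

Near the steady state the convergence rate is λ = (1 − α)(n + g + δ).
λ = (1 − 0.46) × 0.148 = 0.54 × 0.148 = 0.07992
Half-life = ln 2 / λ = 0.6931 / 0.07992 ≈ 8.67 years

half-life ≈ 8.7 years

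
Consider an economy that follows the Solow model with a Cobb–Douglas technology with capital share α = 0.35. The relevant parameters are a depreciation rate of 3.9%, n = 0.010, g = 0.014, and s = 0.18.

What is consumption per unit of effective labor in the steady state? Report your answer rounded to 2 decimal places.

c* = 1.44

Steady state requires s·f(k) = (n + g + δ)·k, i.e. s·k^α = (n + g + δ)·k.
Rearranging, k^(1−α) = s / (n + g + δ).
k^0.65 = 0.18 / (0.010 + 0.014 + 0.039) = 0.18 / 0.063 = 2.8571
k* = 2.8571^(1/0.65) ≈ 5.0283
y* = (k*)^α = 5.0283^0.35 ≈ 1.7599
c* = (1 − s)·y* = (1 − 0.18) × 1.7599 ≈ 1.4431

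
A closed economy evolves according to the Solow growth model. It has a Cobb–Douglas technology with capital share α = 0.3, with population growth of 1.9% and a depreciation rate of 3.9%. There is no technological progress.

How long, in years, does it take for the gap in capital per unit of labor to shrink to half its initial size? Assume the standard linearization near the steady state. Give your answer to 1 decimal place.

Near the steady state the convergence rate is λ = (1 − α)(n + δ).
λ = (1 − 0.3) × 0.058 = 0.7 × 0.058 = 0.0406
Half-life = ln 2 / λ = 0.6931 / 0.0406 ≈ 17.07 years

t_½ ≈ 17.1 years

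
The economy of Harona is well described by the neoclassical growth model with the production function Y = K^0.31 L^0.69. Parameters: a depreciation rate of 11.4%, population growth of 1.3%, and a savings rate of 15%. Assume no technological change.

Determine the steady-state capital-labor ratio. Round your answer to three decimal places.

In steady state, investment equals break-even investment: s·k^α = (n + δ)·k.
Dividing both sides by k: k^(1−α) = s / (n + δ).
k^0.69 = 0.15 / (0.013 + 0.114) = 0.15 / 0.127 = 1.1811
k* = 1.1811^(1/0.69) ≈ 1.2728

k* ≈ 1.273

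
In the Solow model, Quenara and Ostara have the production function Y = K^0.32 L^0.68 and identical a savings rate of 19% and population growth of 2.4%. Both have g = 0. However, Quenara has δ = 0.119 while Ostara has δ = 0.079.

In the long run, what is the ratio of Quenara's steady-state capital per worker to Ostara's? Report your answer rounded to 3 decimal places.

Steady-state k* = [s/(n + δ)]^(1/(1−α)), so the ratio is [ (s_Q/(n + δ)_Q) / (s_O/(n + δ)_O) ]^1.4706.
s_Q/(n + δ)_Q = 0.19/0.143 = 1.3287; s_O/(n + δ)_O = 0.19/0.103 = 1.8447.
Ratio = (1.3287/1.8447)^1.4706 = 0.7203^1.4706 ≈ 0.6172

k*_Q / k*_O ≈ 0.617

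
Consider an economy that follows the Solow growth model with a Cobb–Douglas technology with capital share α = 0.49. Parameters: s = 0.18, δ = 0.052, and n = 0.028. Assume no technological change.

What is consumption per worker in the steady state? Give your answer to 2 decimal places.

At the steady state, Δk = 0, so s·k^α = (n + δ)·k.
Dividing both sides by k: k^(1−α) = s / (n + δ).
k^0.51 = 0.18 / (0.028 + 0.052) = 0.18 / 0.080 = 2.2500
k* = 2.2500^(1/0.51) ≈ 4.9040
y* = (k*)^α = 4.9040^0.49 ≈ 2.1796
c* = (1 − s)·y* = (1 − 0.18) × 2.1796 ≈ 1.7873

c* ≈ 1.79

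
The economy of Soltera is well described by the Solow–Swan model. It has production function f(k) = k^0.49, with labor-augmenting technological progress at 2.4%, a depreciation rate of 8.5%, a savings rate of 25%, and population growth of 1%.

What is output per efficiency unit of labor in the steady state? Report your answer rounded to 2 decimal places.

In steady state, investment equals break-even investment: s·k^α = (n + g + δ)·k.
Rearranging, k^(1−α) = s / (n + g + δ).
k^0.51 = 0.25 / (0.010 + 0.024 + 0.085) = 0.25 / 0.119 = 2.1008
k* = 2.1008^(1/0.51) ≈ 4.2867
y* = (k*)^α = 4.2867^0.49 ≈ 2.0405

y* = 2.04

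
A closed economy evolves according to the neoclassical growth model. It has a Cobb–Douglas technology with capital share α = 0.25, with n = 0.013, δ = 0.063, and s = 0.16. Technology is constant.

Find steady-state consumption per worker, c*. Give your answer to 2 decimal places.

Steady state requires s·f(k) = (n + δ)·k, i.e. s·k^α = (n + δ)·k.
Rearranging, k^(1−α) = s / (n + δ).
k^0.75 = 0.16 / (0.013 + 0.063) = 0.16 / 0.076 = 2.1053
k* = 2.1053^(1/0.75) ≈ 2.6983
y* = (k*)^α = 2.6983^0.25 ≈ 1.2817
c* = (1 − s)·y* = (1 − 0.16) × 1.2817 ≈ 1.0766

c* = 1.08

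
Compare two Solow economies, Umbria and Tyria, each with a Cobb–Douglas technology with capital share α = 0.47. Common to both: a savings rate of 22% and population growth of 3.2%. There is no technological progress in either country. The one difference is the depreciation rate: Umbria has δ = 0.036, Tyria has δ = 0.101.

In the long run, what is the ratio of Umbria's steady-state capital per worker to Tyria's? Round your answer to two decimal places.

k*_U / k*_T ≈ 3.55

Steady-state k* = [s/(n + δ)]^(1/(1−α)), so the ratio is [ (s_U/(n + δ)_U) / (s_T/(n + δ)_T) ]^1.8868.
s_U/(n + δ)_U = 0.22/0.068 = 3.2353; s_T/(n + δ)_T = 0.22/0.133 = 1.6541.
Ratio = (3.2353/1.6541)^1.8868 = 1.9559^1.8868 ≈ 3.5458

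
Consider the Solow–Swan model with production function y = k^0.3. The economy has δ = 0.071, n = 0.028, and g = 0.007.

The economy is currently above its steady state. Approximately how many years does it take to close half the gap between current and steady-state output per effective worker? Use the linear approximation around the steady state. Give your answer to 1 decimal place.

about 9.3 years

Near the steady state the convergence rate is λ = (1 − α)(n + g + δ).
λ = (1 − 0.3) × 0.106 = 0.7 × 0.106 = 0.0742
Half-life = ln 2 / λ = 0.6931 / 0.0742 ≈ 9.34 years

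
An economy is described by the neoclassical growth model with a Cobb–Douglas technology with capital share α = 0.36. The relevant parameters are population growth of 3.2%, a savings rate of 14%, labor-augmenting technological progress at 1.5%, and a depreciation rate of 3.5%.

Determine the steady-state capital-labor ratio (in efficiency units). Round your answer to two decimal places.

k* = 2.31

At the steady state, Δk = 0, so s·k^α = (n + g + δ)·k.
Rearranging, k^(1−α) = s / (n + g + δ).
k^0.64 = 0.14 / (0.032 + 0.015 + 0.035) = 0.14 / 0.082 = 1.7073
k* = 1.7073^(1/0.64) ≈ 2.3067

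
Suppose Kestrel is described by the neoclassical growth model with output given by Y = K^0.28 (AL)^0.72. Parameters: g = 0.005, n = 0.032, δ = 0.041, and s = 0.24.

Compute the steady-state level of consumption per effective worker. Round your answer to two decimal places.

In steady state, investment equals break-even investment: s·k^α = (n + g + δ)·k.
Dividing both sides by k: k^(1−α) = s / (n + g + δ).
k^0.72 = 0.24 / (0.032 + 0.005 + 0.041) = 0.24 / 0.078 = 3.0769
k* = 3.0769^(1/0.72) ≈ 4.7636
y* = (k*)^α = 4.7636^0.28 ≈ 1.5482
c* = (1 − s)·y* = (1 − 0.24) × 1.5482 ≈ 1.1766

c* = 1.18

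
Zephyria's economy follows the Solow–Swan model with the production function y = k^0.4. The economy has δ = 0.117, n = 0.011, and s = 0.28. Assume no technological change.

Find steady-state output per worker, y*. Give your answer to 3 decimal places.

At the steady state, Δk = 0, so s·k^α = (n + δ)·k.
Dividing both sides by k: k^(1−α) = s / (n + δ).
k^0.6 = 0.28 / (0.011 + 0.117) = 0.28 / 0.128 = 2.1875
k* = 2.1875^(1/0.6) ≈ 3.6862
y* = (k*)^α = 3.6862^0.4 ≈ 1.6851

y* ≈ 1.685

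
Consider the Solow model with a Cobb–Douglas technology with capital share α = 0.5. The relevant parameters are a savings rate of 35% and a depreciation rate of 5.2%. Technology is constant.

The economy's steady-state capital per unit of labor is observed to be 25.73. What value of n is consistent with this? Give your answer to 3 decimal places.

n ≈ 0.017

In steady state, investment equals break-even investment: s·k^α = (n + δ)·k.
So s / (n + δ) = (k*)^(1−α) = 25.73^0.5 = 5.0725.
Therefore n + δ = s / 5.0725 = 0.35 / 5.0725 = 0.0690, so n = 0.0690 − 0.052 = 0.0170.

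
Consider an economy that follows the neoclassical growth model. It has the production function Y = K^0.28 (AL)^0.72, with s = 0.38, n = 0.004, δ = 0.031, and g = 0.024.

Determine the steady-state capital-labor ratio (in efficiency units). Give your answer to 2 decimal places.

k* = 13.29

At the steady state, Δk = 0, so s·k^α = (n + g + δ)·k.
Rearranging, k^(1−α) = s / (n + g + δ).
k^0.72 = 0.38 / (0.004 + 0.024 + 0.031) = 0.38 / 0.059 = 6.4407
k* = 6.4407^(1/0.72) ≈ 13.2898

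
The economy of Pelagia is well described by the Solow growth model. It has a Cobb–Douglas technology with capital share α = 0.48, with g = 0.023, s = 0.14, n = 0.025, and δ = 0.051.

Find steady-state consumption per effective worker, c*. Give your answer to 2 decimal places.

In steady state, investment equals break-even investment: s·k^α = (n + g + δ)·k.
Dividing both sides by k: k^(1−α) = s / (n + g + δ).
k^0.52 = 0.14 / (0.025 + 0.023 + 0.051) = 0.14 / 0.099 = 1.4141
k* = 1.4141^(1/0.52) ≈ 1.9471
y* = (k*)^α = 1.9471^0.48 ≈ 1.3769
c* = (1 − s)·y* = (1 − 0.14) × 1.3769 ≈ 1.1841

c* ≈ 1.18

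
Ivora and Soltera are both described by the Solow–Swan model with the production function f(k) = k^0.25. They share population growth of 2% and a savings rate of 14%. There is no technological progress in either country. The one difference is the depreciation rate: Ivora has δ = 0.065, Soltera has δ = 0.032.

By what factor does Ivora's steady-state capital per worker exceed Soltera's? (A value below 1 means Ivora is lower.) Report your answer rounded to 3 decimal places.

Steady-state k* = [s/(n + δ)]^(1/(1−α)), so the ratio is [ (s_I/(n + δ)_I) / (s_S/(n + δ)_S) ]^1.3333.
s_I/(n + δ)_I = 0.14/0.085 = 1.6471; s_S/(n + δ)_S = 0.14/0.052 = 2.6923.
Ratio = (1.6471/2.6923)^1.3333 = 0.6118^1.3333 ≈ 0.5194

ratio ≈ 0.519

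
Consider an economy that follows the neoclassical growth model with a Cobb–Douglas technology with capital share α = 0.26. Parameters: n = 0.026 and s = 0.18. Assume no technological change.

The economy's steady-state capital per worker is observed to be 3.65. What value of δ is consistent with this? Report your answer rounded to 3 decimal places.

δ ≈ 0.043

At the steady state, Δk = 0, so s·k^α = (n + δ)·k.
So s / (n + δ) = (k*)^(1−α) = 3.65^0.74 = 2.6067.
Therefore n + δ = s / 2.6067 = 0.18 / 2.6067 = 0.0691, so δ = 0.0691 − 0.026 = 0.0431.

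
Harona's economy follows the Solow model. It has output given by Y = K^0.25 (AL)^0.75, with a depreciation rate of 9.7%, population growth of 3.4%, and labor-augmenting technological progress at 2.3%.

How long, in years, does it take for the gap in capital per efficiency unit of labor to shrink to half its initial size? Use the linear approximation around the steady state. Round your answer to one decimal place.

Near the steady state the convergence rate is λ = (1 − α)(n + g + δ).
λ = (1 − 0.25) × 0.154 = 0.75 × 0.154 = 0.1155
Half-life = ln 2 / λ = 0.6931 / 0.1155 ≈ 6.00 years

half-life ≈ 6.0 years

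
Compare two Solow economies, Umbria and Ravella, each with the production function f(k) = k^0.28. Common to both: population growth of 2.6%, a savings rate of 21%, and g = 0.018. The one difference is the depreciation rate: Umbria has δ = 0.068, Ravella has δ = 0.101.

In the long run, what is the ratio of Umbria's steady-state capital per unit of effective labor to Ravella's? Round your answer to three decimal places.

ratio ≈ 1.431

Steady-state k* = [s/(n + g + δ)]^(1/(1−α)), so the ratio is [ (s_U/(n + g + δ)_U) / (s_R/(n + g + δ)_R) ]^1.3889.
s_U/(n + g + δ)_U = 0.21/0.112 = 1.8750; s_R/(n + g + δ)_R = 0.21/0.145 = 1.4483.
Ratio = (1.8750/1.4483)^1.3889 = 1.2946^1.3889 ≈ 1.4313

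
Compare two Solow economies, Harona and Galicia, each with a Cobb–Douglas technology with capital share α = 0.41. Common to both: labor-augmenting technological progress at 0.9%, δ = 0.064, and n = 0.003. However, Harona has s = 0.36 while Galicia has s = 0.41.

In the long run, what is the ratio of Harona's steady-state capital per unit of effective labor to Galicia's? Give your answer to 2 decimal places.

Steady-state k* = [s/(n + g + δ)]^(1/(1−α)), so the ratio is [ (s_H/(n + g + δ)_H) / (s_G/(n + g + δ)_G) ]^1.6949.
s_H/(n + g + δ)_H = 0.36/0.076 = 4.7368; s_G/(n + g + δ)_G = 0.41/0.076 = 5.3947.
Ratio = (4.7368/5.3947)^1.6949 = 0.8780^1.6949 ≈ 0.8021

k*_H / k*_G ≈ 0.80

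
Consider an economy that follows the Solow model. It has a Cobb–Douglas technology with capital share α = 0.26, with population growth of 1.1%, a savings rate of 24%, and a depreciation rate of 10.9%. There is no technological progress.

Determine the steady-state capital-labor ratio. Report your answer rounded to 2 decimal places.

In steady state, investment equals break-even investment: s·k^α = (n + δ)·k.
Dividing both sides by k: k^(1−α) = s / (n + δ).
k^0.74 = 0.24 / (0.011 + 0.109) = 0.24 / 0.120 = 2.0000
k* = 2.0000^(1/0.74) ≈ 2.5515

k* = 2.55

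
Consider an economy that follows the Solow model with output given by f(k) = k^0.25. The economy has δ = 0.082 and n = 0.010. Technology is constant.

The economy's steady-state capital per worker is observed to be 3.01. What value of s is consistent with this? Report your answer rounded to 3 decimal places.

In steady state, investment equals break-even investment: s·k^α = (n + δ)·k.
So s / (n + δ) = (k*)^(1−α) = 3.01^0.75 = 2.2852.
Therefore s = 2.2852 × (n + δ) = 2.2852 × 0.092 = 0.2102.

s ≈ 0.210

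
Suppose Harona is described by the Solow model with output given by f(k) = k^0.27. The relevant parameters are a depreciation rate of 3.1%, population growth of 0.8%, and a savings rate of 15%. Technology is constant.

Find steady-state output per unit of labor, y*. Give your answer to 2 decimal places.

In steady state, investment equals break-even investment: s·k^α = (n + δ)·k.
Dividing both sides by k: k^(1−α) = s / (n + δ).
k^0.73 = 0.15 / (0.008 + 0.031) = 0.15 / 0.039 = 3.8462
k* = 3.8462^(1/0.73) ≈ 6.3301
y* = (k*)^α = 6.3301^0.27 ≈ 1.6458

y* = 1.65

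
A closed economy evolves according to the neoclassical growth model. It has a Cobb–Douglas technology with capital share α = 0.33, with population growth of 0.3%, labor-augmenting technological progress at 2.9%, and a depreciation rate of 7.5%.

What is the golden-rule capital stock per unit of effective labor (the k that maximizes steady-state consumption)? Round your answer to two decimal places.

k_gold ≈ 5.37

The golden rule sets f'(k) = n + g + δ, i.e. α·k^(α−1) = n + g + δ.
So k^(1−α) = α / (n + g + δ) = 0.33 / 0.107 = 3.0841.
k_gold = 3.0841^(1/0.67) ≈ 5.3708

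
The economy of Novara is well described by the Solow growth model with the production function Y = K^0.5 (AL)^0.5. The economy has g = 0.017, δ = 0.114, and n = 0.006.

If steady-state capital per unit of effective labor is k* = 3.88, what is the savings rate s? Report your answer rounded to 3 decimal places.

s ≈ 0.270

At the steady state, Δk = 0, so s·k^α = (n + g + δ)·k.
So s / (n + g + δ) = (k*)^(1−α) = 3.88^0.5 = 1.9698.
Therefore s = 1.9698 × (n + g + δ) = 1.9698 × 0.137 = 0.2699.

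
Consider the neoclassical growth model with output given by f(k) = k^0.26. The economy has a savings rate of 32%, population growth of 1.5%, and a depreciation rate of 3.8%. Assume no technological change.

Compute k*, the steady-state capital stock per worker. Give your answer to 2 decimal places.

In steady state, investment equals break-even investment: s·k^α = (n + δ)·k.
Dividing both sides by k: k^(1−α) = s / (n + δ).
k^0.74 = 0.32 / (0.015 + 0.038) = 0.32 / 0.053 = 6.0377
k* = 6.0377^(1/0.74) ≈ 11.3562

k* = 11.36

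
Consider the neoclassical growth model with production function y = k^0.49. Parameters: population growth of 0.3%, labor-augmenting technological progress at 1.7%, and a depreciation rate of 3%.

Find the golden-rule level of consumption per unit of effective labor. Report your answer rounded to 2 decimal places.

At the golden rule, f'(k) = n + g + δ, so α·k^(α−1) = n + g + δ and k_gold = (α/(n + g + δ))^(1/(1−α)).
k_gold = (0.49/0.050)^(1/0.51) = 9.8000^1.9608 ≈ 87.8205
c_gold = f(k_gold) − (n + g + δ)·k_gold = 8.9611 − 0.050×87.8205 ≈ 4.5701

c_gold ≈ 4.57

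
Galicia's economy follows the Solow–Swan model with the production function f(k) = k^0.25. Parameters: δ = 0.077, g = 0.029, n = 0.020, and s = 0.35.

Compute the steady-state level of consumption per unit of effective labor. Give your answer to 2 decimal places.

At the steady state, Δk = 0, so s·k^α = (n + g + δ)·k.
Rearranging, k^(1−α) = s / (n + g + δ).
k^0.75 = 0.35 / (0.020 + 0.029 + 0.077) = 0.35 / 0.126 = 2.7778
k* = 2.7778^(1/0.75) ≈ 3.9048
y* = (k*)^α = 3.9048^0.25 ≈ 1.4057
c* = (1 − s)·y* = (1 − 0.35) × 1.4057 ≈ 0.9137

c* = 0.91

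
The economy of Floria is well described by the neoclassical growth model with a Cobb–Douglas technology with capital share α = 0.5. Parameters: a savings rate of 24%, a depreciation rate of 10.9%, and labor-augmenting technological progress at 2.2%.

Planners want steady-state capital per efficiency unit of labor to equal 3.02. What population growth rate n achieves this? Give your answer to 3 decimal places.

Steady state requires s·f(k) = (n + g + δ)·k, i.e. s·k^α = (n + g + δ)·k.
So s / (n + g + δ) = (k*)^(1−α) = 3.02^0.5 = 1.7378.
Therefore n + g + δ = s / 1.7378 = 0.24 / 1.7378 = 0.1381, so n = 0.1381 − 0.131 = 0.0071.

n ≈ 0.007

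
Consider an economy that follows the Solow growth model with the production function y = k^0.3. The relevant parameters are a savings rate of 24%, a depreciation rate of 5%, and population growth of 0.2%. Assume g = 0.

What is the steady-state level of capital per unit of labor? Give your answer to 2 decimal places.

k* = 8.89

Steady state requires s·f(k) = (n + δ)·k, i.e. s·k^α = (n + δ)·k.
Dividing both sides by k: k^(1−α) = s / (n + δ).
k^0.7 = 0.24 / (0.002 + 0.050) = 0.24 / 0.052 = 4.6154
k* = 4.6154^(1/0.7) ≈ 8.8894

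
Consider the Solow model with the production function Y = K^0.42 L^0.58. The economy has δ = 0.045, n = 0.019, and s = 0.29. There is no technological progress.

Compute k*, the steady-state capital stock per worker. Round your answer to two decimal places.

k* = 13.53

At the steady state, Δk = 0, so s·k^α = (n + δ)·k.
Rearranging, k^(1−α) = s / (n + δ).
k^0.58 = 0.29 / (0.019 + 0.045) = 0.29 / 0.064 = 4.5313
k* = 4.5313^(1/0.58) ≈ 13.5338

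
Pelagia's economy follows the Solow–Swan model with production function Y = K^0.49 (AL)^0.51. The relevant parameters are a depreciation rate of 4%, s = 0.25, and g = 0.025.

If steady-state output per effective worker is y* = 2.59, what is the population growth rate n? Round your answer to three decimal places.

At the steady state, Δk = 0, so s·k^α = (n + g + δ)·k.
Since y* = [s/(n + g + δ)]^(α/(1−α)), we have s/(n + g + δ) = (y*)^((1−α)/α) = 2.59^1.0408 = 2.6925.
Therefore n + g + δ = s / 2.6925 = 0.25 / 2.6925 = 0.0929, so n = 0.0929 − 0.065 = 0.0279.

n ≈ 0.028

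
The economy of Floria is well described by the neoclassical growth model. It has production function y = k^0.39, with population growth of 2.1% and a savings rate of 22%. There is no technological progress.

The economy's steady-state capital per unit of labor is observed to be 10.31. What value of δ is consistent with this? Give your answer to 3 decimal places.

In steady state, investment equals break-even investment: s·k^α = (n + δ)·k.
So s / (n + δ) = (k*)^(1−α) = 10.31^0.61 = 4.1504.
Therefore n + δ = s / 4.1504 = 0.22 / 4.1504 = 0.0530, so δ = 0.0530 − 0.021 = 0.0320.

δ ≈ 0.032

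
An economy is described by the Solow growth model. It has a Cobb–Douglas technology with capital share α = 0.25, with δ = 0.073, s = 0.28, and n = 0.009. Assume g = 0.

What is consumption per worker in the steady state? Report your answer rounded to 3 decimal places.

At the steady state, Δk = 0, so s·k^α = (n + δ)·k.
Rearranging, k^(1−α) = s / (n + δ).
k^0.75 = 0.28 / (0.009 + 0.073) = 0.28 / 0.082 = 3.4146
k* = 3.4146^(1/0.75) ≈ 5.1419
y* = (k*)^α = 5.1419^0.25 ≈ 1.5058
c* = (1 − s)·y* = (1 − 0.28) × 1.5058 ≈ 1.0842

c* ≈ 1.084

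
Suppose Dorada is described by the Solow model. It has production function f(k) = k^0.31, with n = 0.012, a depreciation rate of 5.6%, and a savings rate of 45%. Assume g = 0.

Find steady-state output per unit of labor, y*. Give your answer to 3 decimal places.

Steady state requires s·f(k) = (n + δ)·k, i.e. s·k^α = (n + δ)·k.
Dividing both sides by k: k^(1−α) = s / (n + δ).
k^0.69 = 0.45 / (0.012 + 0.056) = 0.45 / 0.068 = 6.6176
k* = 6.6176^(1/0.69) ≈ 15.4675
y* = (k*)^α = 15.4675^0.31 ≈ 2.3373

y* ≈ 2.337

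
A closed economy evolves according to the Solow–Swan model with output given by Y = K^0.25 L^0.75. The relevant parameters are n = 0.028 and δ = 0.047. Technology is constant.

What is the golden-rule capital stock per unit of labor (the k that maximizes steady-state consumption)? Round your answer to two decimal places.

k_gold ≈ 4.98

The golden rule sets f'(k) = n + δ, i.e. α·k^(α−1) = n + δ.
So k^(1−α) = α / (n + δ) = 0.25 / 0.075 = 3.3333.
k_gold = 3.3333^(1/0.75) ≈ 4.9793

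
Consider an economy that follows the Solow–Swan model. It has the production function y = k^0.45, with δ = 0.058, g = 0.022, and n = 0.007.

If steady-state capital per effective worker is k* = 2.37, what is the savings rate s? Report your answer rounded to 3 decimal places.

s ≈ 0.140

In steady state, investment equals break-even investment: s·k^α = (n + g + δ)·k.
So s / (n + g + δ) = (k*)^(1−α) = 2.37^0.55 = 1.6074.
Therefore s = 1.6074 × (n + g + δ) = 1.6074 × 0.087 = 0.1398.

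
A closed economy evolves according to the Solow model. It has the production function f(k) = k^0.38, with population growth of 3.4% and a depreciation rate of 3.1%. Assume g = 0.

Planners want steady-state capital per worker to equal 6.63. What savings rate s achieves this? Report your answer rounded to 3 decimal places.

s ≈ 0.210

Steady state requires s·f(k) = (n + δ)·k, i.e. s·k^α = (n + δ)·k.
So s / (n + δ) = (k*)^(1−α) = 6.63^0.62 = 3.2310.
Therefore s = 3.2310 × (n + δ) = 3.2310 × 0.065 = 0.2100.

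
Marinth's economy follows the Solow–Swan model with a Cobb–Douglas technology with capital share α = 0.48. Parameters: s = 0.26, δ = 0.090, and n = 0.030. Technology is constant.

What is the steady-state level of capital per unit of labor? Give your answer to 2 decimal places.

In steady state, investment equals break-even investment: s·k^α = (n + δ)·k.
Dividing both sides by k: k^(1−α) = s / (n + δ).
k^0.52 = 0.26 / (0.030 + 0.090) = 0.26 / 0.120 = 2.1667
k* = 2.1667^(1/0.52) ≈ 4.4235

k* = 4.42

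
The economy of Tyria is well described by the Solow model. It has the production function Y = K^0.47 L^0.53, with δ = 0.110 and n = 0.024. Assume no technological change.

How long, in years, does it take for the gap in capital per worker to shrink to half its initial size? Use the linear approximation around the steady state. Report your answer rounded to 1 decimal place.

Near the steady state the convergence rate is λ = (1 − α)(n + δ).
λ = (1 − 0.47) × 0.134 = 0.53 × 0.134 = 0.07102
Half-life = ln 2 / λ = 0.6931 / 0.07102 ≈ 9.76 years

half-life ≈ 9.8 years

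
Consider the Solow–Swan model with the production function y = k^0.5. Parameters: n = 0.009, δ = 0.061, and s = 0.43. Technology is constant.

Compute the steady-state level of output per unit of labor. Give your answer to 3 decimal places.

y* = 6.143

In steady state, investment equals break-even investment: s·k^α = (n + δ)·k.
Rearranging, k^(1−α) = s / (n + δ).
k^0.5 = 0.43 / (0.009 + 0.061) = 0.43 / 0.070 = 6.1429
k* = 6.1429^(1/0.5) ≈ 37.7352
y* = (k*)^α = 37.7352^0.5 ≈ 6.1429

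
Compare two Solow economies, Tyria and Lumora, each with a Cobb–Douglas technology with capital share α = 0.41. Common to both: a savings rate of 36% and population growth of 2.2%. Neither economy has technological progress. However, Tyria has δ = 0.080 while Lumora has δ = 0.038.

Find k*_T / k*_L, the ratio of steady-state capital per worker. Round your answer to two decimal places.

Steady-state k* = [s/(n + δ)]^(1/(1−α)), so the ratio is [ (s_T/(n + δ)_T) / (s_L/(n + δ)_L) ]^1.6949.
s_T/(n + δ)_T = 0.36/0.102 = 3.5294; s_L/(n + δ)_L = 0.36/0.060 = 6.0000.
Ratio = (3.5294/6.0000)^1.6949 = 0.5882^1.6949 ≈ 0.4068

k*_T / k*_L ≈ 0.41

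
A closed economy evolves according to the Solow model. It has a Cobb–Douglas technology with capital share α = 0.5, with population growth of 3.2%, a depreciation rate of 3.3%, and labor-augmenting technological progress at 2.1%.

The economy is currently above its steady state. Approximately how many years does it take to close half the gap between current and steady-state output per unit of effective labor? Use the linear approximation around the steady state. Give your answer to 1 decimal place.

about 16.1 years

Near the steady state the convergence rate is λ = (1 − α)(n + g + δ).
λ = (1 − 0.5) × 0.086 = 0.5 × 0.086 = 0.0430
Half-life = ln 2 / λ = 0.6931 / 0.0430 ≈ 16.12 years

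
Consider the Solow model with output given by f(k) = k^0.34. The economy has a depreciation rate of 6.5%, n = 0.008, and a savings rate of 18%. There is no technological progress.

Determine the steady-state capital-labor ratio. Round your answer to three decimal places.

In steady state, investment equals break-even investment: s·k^α = (n + δ)·k.
Rearranging, k^(1−α) = s / (n + δ).
k^0.66 = 0.18 / (0.008 + 0.065) = 0.18 / 0.073 = 2.4658
k* = 2.4658^(1/0.66) ≈ 3.9253

k* ≈ 3.925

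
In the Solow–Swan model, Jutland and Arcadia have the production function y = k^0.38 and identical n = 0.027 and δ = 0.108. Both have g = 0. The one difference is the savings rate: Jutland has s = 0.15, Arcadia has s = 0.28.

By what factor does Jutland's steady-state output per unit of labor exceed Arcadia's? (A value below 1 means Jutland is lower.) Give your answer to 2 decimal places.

Steady-state y* = [s/(n + δ)]^(α/(1−α)), so the ratio is [ (s_J/(n + δ)_J) / (s_A/(n + δ)_A) ]^0.6129.
s_J/(n + δ)_J = 0.15/0.135 = 1.1111; s_A/(n + δ)_A = 0.28/0.135 = 2.0741.
Ratio = (1.1111/2.0741)^0.6129 = 0.5357^0.6129 ≈ 0.6821

ratio ≈ 0.68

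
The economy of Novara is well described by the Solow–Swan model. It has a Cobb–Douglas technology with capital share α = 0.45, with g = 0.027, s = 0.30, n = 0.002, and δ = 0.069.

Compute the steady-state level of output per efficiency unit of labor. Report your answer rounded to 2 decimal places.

At the steady state, Δk = 0, so s·k^α = (n + g + δ)·k.
Rearranging, k^(1−α) = s / (n + g + δ).
k^0.55 = 0.30 / (0.002 + 0.027 + 0.069) = 0.30 / 0.098 = 3.0612
k* = 3.0612^(1/0.55) ≈ 7.6461
y* = (k*)^α = 7.6461^0.45 ≈ 2.4977

y* ≈ 2.50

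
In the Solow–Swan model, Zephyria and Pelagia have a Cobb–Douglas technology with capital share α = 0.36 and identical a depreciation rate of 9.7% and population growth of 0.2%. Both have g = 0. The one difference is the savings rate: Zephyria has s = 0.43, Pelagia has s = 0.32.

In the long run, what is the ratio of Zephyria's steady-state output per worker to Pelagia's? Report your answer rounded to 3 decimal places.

ratio ≈ 1.181

Steady-state y* = [s/(n + δ)]^(α/(1−α)), so the ratio is [ (s_Z/(n + δ)_Z) / (s_P/(n + δ)_P) ]^0.5625.
s_Z/(n + δ)_Z = 0.43/0.099 = 4.3434; s_P/(n + δ)_P = 0.32/0.099 = 3.2323.
Ratio = (4.3434/3.2323)^0.5625 = 1.3437^0.5625 ≈ 1.1808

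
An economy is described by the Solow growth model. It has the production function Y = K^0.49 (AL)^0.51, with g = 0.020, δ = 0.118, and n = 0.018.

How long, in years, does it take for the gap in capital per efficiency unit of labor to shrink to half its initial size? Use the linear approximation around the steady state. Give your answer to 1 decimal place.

half-life ≈ 8.7 years

Near the steady state the convergence rate is λ = (1 − α)(n + g + δ).
λ = (1 − 0.49) × 0.156 = 0.51 × 0.156 = 0.07956
Half-life = ln 2 / λ = 0.6931 / 0.07956 ≈ 8.71 years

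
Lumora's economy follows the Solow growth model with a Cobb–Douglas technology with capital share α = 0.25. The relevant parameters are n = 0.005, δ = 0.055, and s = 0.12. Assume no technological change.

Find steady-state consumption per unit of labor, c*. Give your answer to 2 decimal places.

c* = 1.11

At the steady state, Δk = 0, so s·k^α = (n + δ)·k.
Rearranging, k^(1−α) = s / (n + δ).
k^0.75 = 0.12 / (0.005 + 0.055) = 0.12 / 0.060 = 2.0000
k* = 2.0000^(1/0.75) ≈ 2.5198
y* = (k*)^α = 2.5198^0.25 ≈ 1.2599
c* = (1 − s)·y* = (1 − 0.12) × 1.2599 ≈ 1.1087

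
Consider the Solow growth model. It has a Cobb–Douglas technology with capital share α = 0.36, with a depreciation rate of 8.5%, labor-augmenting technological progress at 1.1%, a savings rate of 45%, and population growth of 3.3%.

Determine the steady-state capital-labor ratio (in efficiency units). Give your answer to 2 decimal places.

k* ≈ 7.04

Steady state requires s·f(k) = (n + g + δ)·k, i.e. s·k^α = (n + g + δ)·k.
Rearranging, k^(1−α) = s / (n + g + δ).
k^0.64 = 0.45 / (0.033 + 0.011 + 0.085) = 0.45 / 0.129 = 3.4884
k* = 3.4884^(1/0.64) ≈ 7.0446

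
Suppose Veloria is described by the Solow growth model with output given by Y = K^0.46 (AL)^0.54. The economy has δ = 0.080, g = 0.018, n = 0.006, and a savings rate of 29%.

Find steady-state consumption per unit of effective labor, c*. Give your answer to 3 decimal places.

Steady state requires s·f(k) = (n + g + δ)·k, i.e. s·k^α = (n + g + δ)·k.
Rearranging, k^(1−α) = s / (n + g + δ).
k^0.54 = 0.29 / (0.006 + 0.018 + 0.080) = 0.29 / 0.104 = 2.7885
k* = 2.7885^(1/0.54) ≈ 6.6798
y* = (k*)^α = 6.6798^0.46 ≈ 2.3955
c* = (1 − s)·y* = (1 − 0.29) × 2.3955 ≈ 1.7008

c* = 1.701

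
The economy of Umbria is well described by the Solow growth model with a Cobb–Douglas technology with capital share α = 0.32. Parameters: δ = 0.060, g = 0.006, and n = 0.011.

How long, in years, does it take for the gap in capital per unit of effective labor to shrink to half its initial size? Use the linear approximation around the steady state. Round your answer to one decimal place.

Near the steady state the convergence rate is λ = (1 − α)(n + g + δ).
λ = (1 − 0.32) × 0.077 = 0.68 × 0.077 = 0.05236
Half-life = ln 2 / λ = 0.6931 / 0.05236 ≈ 13.24 years

half-life ≈ 13.2 years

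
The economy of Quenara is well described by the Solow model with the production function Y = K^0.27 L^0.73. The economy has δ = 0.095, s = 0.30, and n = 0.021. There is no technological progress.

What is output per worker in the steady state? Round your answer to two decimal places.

At the steady state, Δk = 0, so s·k^α = (n + δ)·k.
Dividing both sides by k: k^(1−α) = s / (n + δ).
k^0.73 = 0.30 / (0.021 + 0.095) = 0.30 / 0.116 = 2.5862
k* = 2.5862^(1/0.73) ≈ 3.6753
y* = (k*)^α = 3.6753^0.27 ≈ 1.4211

y* ≈ 1.42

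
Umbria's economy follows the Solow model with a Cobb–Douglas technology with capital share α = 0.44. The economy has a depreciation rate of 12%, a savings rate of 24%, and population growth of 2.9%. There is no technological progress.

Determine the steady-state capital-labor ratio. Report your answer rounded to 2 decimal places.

Steady state requires s·f(k) = (n + δ)·k, i.e. s·k^α = (n + δ)·k.
Dividing both sides by k: k^(1−α) = s / (n + δ).
k^0.56 = 0.24 / (0.029 + 0.120) = 0.24 / 0.149 = 1.6107
k* = 1.6107^(1/0.56) ≈ 2.3424

k* = 2.34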